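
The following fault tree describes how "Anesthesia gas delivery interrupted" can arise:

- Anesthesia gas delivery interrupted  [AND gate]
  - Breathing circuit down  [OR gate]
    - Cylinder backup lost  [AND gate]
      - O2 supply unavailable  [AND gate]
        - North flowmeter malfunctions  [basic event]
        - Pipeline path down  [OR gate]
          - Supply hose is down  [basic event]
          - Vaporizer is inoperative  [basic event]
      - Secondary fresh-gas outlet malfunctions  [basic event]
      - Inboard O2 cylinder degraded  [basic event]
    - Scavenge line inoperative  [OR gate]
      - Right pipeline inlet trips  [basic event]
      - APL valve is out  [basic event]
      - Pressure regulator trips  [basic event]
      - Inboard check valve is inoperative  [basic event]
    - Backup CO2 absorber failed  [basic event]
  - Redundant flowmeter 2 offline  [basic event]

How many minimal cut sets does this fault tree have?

Pipeline path down [OR]: union of children's cut sets → 2 cut set(s).
O2 supply unavailable [AND]: one cut set from each child combined → 1 × 2 = 2 cut set(s).
Cylinder backup lost [AND]: one cut set from each child combined → 2 × 1 × 1 = 2 cut set(s).
Scavenge line inoperative [OR]: union of children's cut sets → 4 cut set(s).
Breathing circuit down [OR]: union of children's cut sets → 7 cut set(s).
Anesthesia gas delivery interrupted [AND]: one cut set from each child combined → 7 × 1 = 7 cut set(s).
Minimal cut sets: {Inboard O2 cylinder degraded, North flowmeter malfunctions, Redundant flowmeter 2 offline, Secondary fresh-gas outlet malfunctions, Supply hose is down}; {Inboard O2 cylinder degraded, North flowmeter malfunctions, Redundant flowmeter 2 offline, Secondary fresh-gas outlet malfunctions, Vaporizer is inoperative}; {Redundant flowmeter 2 offline, Right pipeline inlet trips}; {APL valve is out, Redundant flowmeter 2 offline}; {Pressure regulator trips, Redundant flowmeter 2 offline}; {Inboard check valve is inoperative, Redundant flowmeter 2 offline}; {Backup CO2 absorber failed, Redundant flowmeter 2 offline}.

7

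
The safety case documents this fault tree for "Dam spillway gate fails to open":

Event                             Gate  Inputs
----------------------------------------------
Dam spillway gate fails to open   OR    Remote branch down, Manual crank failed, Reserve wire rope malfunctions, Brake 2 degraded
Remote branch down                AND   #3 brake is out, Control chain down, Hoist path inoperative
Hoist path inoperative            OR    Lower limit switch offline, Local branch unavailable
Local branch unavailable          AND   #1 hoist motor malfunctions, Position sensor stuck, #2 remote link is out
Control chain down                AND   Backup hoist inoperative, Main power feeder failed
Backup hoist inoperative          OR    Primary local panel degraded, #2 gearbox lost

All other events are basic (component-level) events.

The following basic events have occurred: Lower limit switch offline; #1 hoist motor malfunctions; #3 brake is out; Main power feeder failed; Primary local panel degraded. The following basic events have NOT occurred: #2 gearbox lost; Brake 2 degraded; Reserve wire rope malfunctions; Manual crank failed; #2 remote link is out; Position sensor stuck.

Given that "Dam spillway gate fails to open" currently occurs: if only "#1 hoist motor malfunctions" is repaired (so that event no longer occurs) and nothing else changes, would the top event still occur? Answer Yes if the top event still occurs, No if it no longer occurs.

Counterfactual: set "#1 hoist motor malfunctions" to not occurred.
Backup hoist inoperative [OR]: Primary local panel degraded=occurs, #2 gearbox lost=not → at least one input occurs → occurs.
Control chain down [AND]: Backup hoist inoperative=occurs, Main power feeder failed=occurs → all inputs occur → occurs.
Local branch unavailable [AND]: #1 hoist motor malfunctions=not, Position sensor stuck=not, #2 remote link is out=not → not all inputs occur → does not occur.
Hoist path inoperative [OR]: Lower limit switch offline=occurs, Local branch unavailable=not → at least one input occurs → occurs.
Remote branch down [AND]: #3 brake is out=occurs, Control chain down=occurs, Hoist path inoperative=occurs → all inputs occur → occurs.
Dam spillway gate fails to open [OR]: Remote branch down=occurs, Manual crank failed=not, Reserve wire rope malfunctions=not, Brake 2 degraded=not → at least one input occurs → occurs.

Yes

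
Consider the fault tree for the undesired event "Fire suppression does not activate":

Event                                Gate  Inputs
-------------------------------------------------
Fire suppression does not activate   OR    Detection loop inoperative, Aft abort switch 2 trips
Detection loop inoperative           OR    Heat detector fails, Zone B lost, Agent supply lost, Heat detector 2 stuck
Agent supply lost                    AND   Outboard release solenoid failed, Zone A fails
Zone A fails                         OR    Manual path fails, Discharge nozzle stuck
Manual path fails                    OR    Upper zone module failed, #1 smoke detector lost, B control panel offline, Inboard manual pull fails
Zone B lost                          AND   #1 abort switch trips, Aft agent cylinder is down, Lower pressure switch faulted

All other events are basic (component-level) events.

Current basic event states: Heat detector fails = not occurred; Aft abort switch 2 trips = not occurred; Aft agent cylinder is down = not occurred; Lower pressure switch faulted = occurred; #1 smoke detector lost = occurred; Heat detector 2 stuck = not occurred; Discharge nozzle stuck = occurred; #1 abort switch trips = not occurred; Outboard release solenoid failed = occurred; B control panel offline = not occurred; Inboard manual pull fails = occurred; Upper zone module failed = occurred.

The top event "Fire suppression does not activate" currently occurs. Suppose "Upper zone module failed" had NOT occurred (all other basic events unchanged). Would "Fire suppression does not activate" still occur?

Yes

Counterfactual: set "Upper zone module failed" to not occurred.
Zone B lost [AND]: #1 abort switch trips=not, Aft agent cylinder is down=not, Lower pressure switch faulted=occurs → not all inputs occur → does not occur.
Manual path fails [OR]: Upper zone module failed=not, #1 smoke detector lost=occurs, B control panel offline=not, Inboard manual pull fails=occurs → at least one input occurs → occurs.
Zone A fails [OR]: Manual path fails=occurs, Discharge nozzle stuck=occurs → at least one input occurs → occurs.
Agent supply lost [AND]: Outboard release solenoid failed=occurs, Zone A fails=occurs → all inputs occur → occurs.
Detection loop inoperative [OR]: Heat detector fails=not, Zone B lost=not, Agent supply lost=occurs, Heat detector 2 stuck=not → at least one input occurs → occurs.
Fire suppression does not activate [OR]: Detection loop inoperative=occurs, Aft abort switch 2 trips=not → at least one input occurs → occurs.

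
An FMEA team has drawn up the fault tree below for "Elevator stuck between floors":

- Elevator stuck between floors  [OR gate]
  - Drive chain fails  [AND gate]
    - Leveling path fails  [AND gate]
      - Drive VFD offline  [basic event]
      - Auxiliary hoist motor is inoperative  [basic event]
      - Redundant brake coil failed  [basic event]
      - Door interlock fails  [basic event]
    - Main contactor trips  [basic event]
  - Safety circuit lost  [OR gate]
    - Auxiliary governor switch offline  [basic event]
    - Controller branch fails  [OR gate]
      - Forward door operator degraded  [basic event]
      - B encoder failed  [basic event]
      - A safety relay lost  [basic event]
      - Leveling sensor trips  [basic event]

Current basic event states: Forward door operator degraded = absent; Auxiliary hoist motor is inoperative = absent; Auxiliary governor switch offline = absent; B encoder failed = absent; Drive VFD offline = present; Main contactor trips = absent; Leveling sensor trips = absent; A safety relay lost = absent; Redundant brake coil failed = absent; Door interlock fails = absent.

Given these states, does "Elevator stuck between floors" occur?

No

Leveling path fails [AND]: Drive VFD offline=occurs, Auxiliary hoist motor is inoperative=not, Redundant brake coil failed=not, Door interlock fails=not → not all inputs occur → does not occur.
Drive chain fails [AND]: Leveling path fails=not, Main contactor trips=not → not all inputs occur → does not occur.
Controller branch fails [OR]: Forward door operator degraded=not, B encoder failed=not, A safety relay lost=not, Leveling sensor trips=not → no input occurs → does not occur.
Safety circuit lost [OR]: Auxiliary governor switch offline=not, Controller branch fails=not → no input occurs → does not occur.
Elevator stuck between floors [OR]: Drive chain fails=not, Safety circuit lost=not → no input occurs → does not occur.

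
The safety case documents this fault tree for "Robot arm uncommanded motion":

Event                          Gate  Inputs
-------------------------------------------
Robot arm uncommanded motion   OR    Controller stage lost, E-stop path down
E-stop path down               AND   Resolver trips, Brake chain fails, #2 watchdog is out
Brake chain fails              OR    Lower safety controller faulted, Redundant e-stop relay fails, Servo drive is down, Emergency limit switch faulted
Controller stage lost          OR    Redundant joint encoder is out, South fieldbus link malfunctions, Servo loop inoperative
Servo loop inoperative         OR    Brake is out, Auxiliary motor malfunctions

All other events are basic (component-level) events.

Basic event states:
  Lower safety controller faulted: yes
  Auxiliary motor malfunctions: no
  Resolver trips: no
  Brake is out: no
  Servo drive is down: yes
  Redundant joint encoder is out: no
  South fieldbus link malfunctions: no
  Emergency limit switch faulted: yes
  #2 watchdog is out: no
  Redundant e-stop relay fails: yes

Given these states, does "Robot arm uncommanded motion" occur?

Servo loop inoperative [OR]: Brake is out=not, Auxiliary motor malfunctions=not → no input occurs → does not occur.
Controller stage lost [OR]: Redundant joint encoder is out=not, South fieldbus link malfunctions=not, Servo loop inoperative=not → no input occurs → does not occur.
Brake chain fails [OR]: Lower safety controller faulted=occurs, Redundant e-stop relay fails=occurs, Servo drive is down=occurs, Emergency limit switch faulted=occurs → at least one input occurs → occurs.
E-stop path down [AND]: Resolver trips=not, Brake chain fails=occurs, #2 watchdog is out=not → not all inputs occur → does not occur.
Robot arm uncommanded motion [OR]: Controller stage lost=not, E-stop path down=not → no input occurs → does not occur.

No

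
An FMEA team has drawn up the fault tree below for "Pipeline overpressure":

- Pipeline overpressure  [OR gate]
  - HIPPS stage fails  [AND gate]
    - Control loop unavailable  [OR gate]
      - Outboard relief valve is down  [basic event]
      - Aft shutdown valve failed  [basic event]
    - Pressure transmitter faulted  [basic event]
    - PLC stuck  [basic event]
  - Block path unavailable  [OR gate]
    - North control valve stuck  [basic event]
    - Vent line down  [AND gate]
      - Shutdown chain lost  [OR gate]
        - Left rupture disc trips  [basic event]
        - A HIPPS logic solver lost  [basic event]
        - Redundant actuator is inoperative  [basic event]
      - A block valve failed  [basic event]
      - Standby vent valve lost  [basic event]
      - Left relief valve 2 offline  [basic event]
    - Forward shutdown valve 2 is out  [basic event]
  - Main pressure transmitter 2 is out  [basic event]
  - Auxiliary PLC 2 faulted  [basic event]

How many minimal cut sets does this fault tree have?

Control loop unavailable [OR]: union of children's cut sets → 2 cut set(s).
HIPPS stage fails [AND]: one cut set from each child combined → 2 × 1 × 1 = 2 cut set(s).
Shutdown chain lost [OR]: union of children's cut sets → 3 cut set(s).
Vent line down [AND]: one cut set from each child combined → 3 × 1 × 1 × 1 = 3 cut set(s).
Block path unavailable [OR]: union of children's cut sets → 5 cut set(s).
Pipeline overpressure [OR]: union of children's cut sets → 9 cut set(s).
Minimal cut sets: {Outboard relief valve is down, PLC stuck, Pressure transmitter faulted}; {Aft shutdown valve failed, PLC stuck, Pressure transmitter faulted}; {North control valve stuck}; {A block valve failed, Left relief valve 2 offline, Left rupture disc trips, Standby vent valve lost}; {A HIPPS logic solver lost, A block valve failed, Left relief valve 2 offline, Standby vent valve lost}; {A block valve failed, Left relief valve 2 offline, Redundant actuator is inoperative, Standby vent valve lost}; {Forward shutdown valve 2 is out}; {Main pressure transmitter 2 is out}; {Auxiliary PLC 2 faulted}.

9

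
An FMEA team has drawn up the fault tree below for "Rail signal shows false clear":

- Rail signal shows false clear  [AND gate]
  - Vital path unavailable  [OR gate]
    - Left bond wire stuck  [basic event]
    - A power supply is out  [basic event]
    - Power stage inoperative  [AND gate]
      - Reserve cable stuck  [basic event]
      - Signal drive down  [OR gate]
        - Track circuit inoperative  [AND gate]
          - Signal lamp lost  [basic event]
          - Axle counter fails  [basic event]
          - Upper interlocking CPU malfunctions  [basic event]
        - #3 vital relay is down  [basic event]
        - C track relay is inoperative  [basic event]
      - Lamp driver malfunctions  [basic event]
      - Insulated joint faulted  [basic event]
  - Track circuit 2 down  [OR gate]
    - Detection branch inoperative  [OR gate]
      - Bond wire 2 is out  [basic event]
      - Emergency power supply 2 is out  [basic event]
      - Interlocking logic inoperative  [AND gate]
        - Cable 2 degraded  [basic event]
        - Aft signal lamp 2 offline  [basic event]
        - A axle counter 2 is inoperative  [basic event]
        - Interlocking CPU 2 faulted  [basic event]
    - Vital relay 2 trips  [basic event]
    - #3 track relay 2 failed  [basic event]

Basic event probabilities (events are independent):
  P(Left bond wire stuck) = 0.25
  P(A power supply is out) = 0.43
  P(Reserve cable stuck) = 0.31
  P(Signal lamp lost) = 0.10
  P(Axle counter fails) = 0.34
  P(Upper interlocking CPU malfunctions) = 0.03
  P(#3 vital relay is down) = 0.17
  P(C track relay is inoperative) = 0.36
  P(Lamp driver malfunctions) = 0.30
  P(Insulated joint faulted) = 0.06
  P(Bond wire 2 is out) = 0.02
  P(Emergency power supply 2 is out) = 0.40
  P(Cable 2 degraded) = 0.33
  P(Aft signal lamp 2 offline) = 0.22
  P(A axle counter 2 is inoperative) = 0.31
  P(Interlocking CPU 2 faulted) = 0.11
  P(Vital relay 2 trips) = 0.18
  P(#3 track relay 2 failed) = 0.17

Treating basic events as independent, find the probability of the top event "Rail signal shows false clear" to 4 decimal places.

P(Track circuit inoperative) [AND] = 0.10 × 0.34 × 0.03 = 0.001020
P(Signal drive down) [OR] = 1 − (1−0.001020) × (1−0.17) × (1−0.36) = 0.469342
P(Power stage inoperative) [AND] = 0.31 × 0.469342 × 0.30 × 0.06 = 0.002619
P(Vital path unavailable) [OR] = 1 − (1−0.25) × (1−0.43) × (1−0.002619) = 0.573620
P(Interlocking logic inoperative) [AND] = 0.33 × 0.22 × 0.31 × 0.11 = 0.002476
P(Detection branch inoperative) [OR] = 1 − (1−0.02) × (1−0.40) × (1−0.002476) = 0.413456
P(Track circuit 2 down) [OR] = 1 − (1−0.413456) × (1−0.18) × (1−0.17) = 0.600798
P(Rail signal shows false clear) [AND] = 0.573620 × 0.600798 = 0.344630
Rounded to 4 decimal places: P(Rail signal shows false clear) ≈ 0.3446.

0.3446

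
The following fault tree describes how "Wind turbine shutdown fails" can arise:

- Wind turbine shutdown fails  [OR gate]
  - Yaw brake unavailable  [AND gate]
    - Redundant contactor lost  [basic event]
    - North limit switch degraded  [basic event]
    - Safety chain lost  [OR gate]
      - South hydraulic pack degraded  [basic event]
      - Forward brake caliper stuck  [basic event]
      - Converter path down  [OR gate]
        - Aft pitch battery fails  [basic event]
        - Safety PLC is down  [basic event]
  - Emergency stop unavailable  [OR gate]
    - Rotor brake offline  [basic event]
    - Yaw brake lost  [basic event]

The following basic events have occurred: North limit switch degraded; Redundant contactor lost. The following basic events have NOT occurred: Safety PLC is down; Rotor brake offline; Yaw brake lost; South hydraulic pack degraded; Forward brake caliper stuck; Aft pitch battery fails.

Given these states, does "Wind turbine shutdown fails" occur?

No

Converter path down [OR]: Aft pitch battery fails=not, Safety PLC is down=not → no input occurs → does not occur.
Safety chain lost [OR]: South hydraulic pack degraded=not, Forward brake caliper stuck=not, Converter path down=not → no input occurs → does not occur.
Yaw brake unavailable [AND]: Redundant contactor lost=occurs, North limit switch degraded=occurs, Safety chain lost=not → not all inputs occur → does not occur.
Emergency stop unavailable [OR]: Rotor brake offline=not, Yaw brake lost=not → no input occurs → does not occur.
Wind turbine shutdown fails [OR]: Yaw brake unavailable=not, Emergency stop unavailable=not → no input occurs → does not occur.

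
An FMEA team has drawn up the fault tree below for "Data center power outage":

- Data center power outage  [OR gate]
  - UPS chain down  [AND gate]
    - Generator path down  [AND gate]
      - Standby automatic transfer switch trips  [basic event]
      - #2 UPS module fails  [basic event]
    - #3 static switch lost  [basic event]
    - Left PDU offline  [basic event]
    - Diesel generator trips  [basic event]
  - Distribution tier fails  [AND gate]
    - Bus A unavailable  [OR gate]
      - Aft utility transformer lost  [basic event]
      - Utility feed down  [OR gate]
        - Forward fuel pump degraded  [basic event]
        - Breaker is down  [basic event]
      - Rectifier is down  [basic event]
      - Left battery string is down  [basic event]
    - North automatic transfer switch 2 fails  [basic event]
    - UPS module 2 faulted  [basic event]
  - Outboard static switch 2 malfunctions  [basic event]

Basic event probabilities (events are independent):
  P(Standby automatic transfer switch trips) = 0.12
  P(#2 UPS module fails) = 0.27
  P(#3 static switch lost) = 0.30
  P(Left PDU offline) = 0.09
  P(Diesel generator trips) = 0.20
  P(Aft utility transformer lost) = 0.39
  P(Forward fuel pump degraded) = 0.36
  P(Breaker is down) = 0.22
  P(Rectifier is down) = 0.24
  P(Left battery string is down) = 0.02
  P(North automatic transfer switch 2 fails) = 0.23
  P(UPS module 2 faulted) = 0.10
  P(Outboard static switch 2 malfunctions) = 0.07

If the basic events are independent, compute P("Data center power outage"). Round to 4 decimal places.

P(Generator path down) [AND] = 0.12 × 0.27 = 0.032400
P(UPS chain down) [AND] = 0.032400 × 0.30 × 0.09 × 0.20 = 0.000175
P(Utility feed down) [OR] = 1 − (1−0.36) × (1−0.22) = 0.500800
P(Bus A unavailable) [OR] = 1 − (1−0.39) × (1−0.500800) × (1−0.24) × (1−0.02) = 0.773199
P(Distribution tier fails) [AND] = 0.773199 × 0.23 × 0.10 = 0.017784
P(Data center power outage) [OR] = 1 − (1−0.000175) × (1−0.017784) × (1−0.07) = 0.086699
Rounded to 4 decimal places: P(Data center power outage) ≈ 0.0867.

0.0867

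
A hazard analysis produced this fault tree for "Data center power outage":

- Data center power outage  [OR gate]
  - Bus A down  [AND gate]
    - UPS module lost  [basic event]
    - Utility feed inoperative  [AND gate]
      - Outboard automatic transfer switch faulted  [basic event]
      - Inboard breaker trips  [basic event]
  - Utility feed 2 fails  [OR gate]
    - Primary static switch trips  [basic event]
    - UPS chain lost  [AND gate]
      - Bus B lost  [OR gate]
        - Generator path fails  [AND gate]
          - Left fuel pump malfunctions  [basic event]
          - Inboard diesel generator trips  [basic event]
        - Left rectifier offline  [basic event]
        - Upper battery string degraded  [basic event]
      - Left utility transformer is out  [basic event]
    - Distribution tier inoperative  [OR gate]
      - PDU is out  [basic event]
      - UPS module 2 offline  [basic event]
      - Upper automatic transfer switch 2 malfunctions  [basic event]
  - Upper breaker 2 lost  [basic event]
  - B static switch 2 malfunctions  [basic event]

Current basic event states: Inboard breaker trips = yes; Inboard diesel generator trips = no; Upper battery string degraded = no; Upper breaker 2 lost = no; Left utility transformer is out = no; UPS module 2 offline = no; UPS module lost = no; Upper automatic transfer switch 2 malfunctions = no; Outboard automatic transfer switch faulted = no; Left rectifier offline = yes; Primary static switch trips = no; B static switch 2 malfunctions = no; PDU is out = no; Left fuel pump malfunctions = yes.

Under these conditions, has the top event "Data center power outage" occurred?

Utility feed inoperative [AND]: Outboard automatic transfer switch faulted=not, Inboard breaker trips=occurs → not all inputs occur → does not occur.
Bus A down [AND]: UPS module lost=not, Utility feed inoperative=not → not all inputs occur → does not occur.
Generator path fails [AND]: Left fuel pump malfunctions=occurs, Inboard diesel generator trips=not → not all inputs occur → does not occur.
Bus B lost [OR]: Generator path fails=not, Left rectifier offline=occurs, Upper battery string degraded=not → at least one input occurs → occurs.
UPS chain lost [AND]: Bus B lost=occurs, Left utility transformer is out=not → not all inputs occur → does not occur.
Distribution tier inoperative [OR]: PDU is out=not, UPS module 2 offline=not, Upper automatic transfer switch 2 malfunctions=not → no input occurs → does not occur.
Utility feed 2 fails [OR]: Primary static switch trips=not, UPS chain lost=not, Distribution tier inoperative=not → no input occurs → does not occur.
Data center power outage [OR]: Bus A down=not, Utility feed 2 fails=not, Upper breaker 2 lost=not, B static switch 2 malfunctions=not → no input occurs → does not occur.

No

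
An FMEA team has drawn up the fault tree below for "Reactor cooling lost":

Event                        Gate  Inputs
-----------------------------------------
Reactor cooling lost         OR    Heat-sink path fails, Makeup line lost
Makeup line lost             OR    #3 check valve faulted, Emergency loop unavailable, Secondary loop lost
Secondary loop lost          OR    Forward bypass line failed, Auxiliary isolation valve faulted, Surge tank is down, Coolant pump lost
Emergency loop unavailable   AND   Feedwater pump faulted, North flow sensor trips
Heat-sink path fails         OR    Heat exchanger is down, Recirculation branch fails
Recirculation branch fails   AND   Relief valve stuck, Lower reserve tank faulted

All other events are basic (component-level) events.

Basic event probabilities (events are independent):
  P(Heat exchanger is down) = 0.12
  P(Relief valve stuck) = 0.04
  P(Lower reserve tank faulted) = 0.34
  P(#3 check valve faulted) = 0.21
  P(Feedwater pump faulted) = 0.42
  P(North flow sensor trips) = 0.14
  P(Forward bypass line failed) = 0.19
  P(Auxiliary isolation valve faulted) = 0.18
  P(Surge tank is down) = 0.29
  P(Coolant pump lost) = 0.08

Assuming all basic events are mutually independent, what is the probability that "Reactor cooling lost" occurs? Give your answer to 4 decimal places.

P(Recirculation branch fails) [AND] = 0.04 × 0.34 = 0.013600
P(Heat-sink path fails) [OR] = 1 − (1−0.12) × (1−0.013600) = 0.131968
P(Emergency loop unavailable) [AND] = 0.42 × 0.14 = 0.058800
P(Secondary loop lost) [OR] = 1 − (1−0.19) × (1−0.18) × (1−0.29) × (1−0.08) = 0.566145
P(Makeup line lost) [OR] = 1 − (1−0.21) × (1−0.058800) × (1−0.566145) = 0.677408
P(Reactor cooling lost) [OR] = 1 − (1−0.131968) × (1−0.677408) = 0.719980
Rounded to 4 decimal places: P(Reactor cooling lost) ≈ 0.7200.

0.7200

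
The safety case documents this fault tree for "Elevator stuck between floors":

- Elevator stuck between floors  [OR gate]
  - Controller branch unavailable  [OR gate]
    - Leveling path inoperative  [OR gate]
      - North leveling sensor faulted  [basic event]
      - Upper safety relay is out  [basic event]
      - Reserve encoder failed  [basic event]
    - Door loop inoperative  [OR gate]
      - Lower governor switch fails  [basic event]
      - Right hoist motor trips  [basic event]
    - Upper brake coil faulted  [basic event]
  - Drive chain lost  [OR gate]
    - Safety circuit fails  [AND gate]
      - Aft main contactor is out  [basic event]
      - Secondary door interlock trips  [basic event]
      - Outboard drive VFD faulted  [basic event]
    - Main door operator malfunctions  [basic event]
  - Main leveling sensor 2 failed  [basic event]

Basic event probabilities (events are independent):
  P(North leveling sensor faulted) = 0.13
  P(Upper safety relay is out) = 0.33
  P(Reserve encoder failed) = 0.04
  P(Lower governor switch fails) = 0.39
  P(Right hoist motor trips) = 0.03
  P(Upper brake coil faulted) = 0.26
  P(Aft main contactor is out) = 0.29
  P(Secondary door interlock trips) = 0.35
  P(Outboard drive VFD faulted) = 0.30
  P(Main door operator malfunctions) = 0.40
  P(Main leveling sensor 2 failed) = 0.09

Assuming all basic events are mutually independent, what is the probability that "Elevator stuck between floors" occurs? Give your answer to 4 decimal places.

0.8703

P(Leveling path inoperative) [OR] = 1 − (1−0.13) × (1−0.33) × (1−0.04) = 0.440416
P(Door loop inoperative) [OR] = 1 − (1−0.39) × (1−0.03) = 0.408300
P(Controller branch unavailable) [OR] = 1 − (1−0.440416) × (1−0.408300) × (1−0.26) = 0.754982
P(Safety circuit fails) [AND] = 0.29 × 0.35 × 0.30 = 0.030450
P(Drive chain lost) [OR] = 1 − (1−0.030450) × (1−0.40) = 0.418270
P(Elevator stuck between floors) [OR] = 1 − (1−0.754982) × (1−0.418270) × (1−0.09) = 0.870294
Rounded to 4 decimal places: P(Elevator stuck between floors) ≈ 0.8703.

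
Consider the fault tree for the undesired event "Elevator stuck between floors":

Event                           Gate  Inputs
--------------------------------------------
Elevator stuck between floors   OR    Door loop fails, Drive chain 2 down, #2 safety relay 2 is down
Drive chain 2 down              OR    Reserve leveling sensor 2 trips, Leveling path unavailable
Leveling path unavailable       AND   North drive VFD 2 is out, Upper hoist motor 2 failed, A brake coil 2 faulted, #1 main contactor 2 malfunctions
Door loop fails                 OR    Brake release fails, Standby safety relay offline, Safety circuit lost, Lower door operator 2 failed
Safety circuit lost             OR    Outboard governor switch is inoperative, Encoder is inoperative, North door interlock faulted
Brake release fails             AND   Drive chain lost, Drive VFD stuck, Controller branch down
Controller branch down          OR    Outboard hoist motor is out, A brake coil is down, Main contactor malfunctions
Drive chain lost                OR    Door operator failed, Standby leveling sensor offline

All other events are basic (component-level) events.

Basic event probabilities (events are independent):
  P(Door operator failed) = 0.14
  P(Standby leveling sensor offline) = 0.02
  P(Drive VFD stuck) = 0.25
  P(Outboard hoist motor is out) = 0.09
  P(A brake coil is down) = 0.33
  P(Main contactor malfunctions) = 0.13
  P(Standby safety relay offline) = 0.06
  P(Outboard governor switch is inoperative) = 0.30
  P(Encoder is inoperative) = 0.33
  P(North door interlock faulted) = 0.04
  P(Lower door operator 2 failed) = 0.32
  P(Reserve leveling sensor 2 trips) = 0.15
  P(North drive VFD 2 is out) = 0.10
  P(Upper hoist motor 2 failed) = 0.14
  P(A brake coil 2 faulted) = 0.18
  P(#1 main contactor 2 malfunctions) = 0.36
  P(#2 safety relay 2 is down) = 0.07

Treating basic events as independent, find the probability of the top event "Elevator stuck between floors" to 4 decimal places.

0.7769

P(Drive chain lost) [OR] = 1 − (1−0.14) × (1−0.02) = 0.157200
P(Controller branch down) [OR] = 1 − (1−0.09) × (1−0.33) × (1−0.13) = 0.469561
P(Brake release fails) [AND] = 0.157200 × 0.25 × 0.469561 = 0.018454
P(Safety circuit lost) [OR] = 1 − (1−0.30) × (1−0.33) × (1−0.04) = 0.549760
P(Door loop fails) [OR] = 1 − (1−0.018454) × (1−0.06) × (1−0.549760) × (1−0.32) = 0.717518
P(Leveling path unavailable) [AND] = 0.10 × 0.14 × 0.18 × 0.36 = 0.000907
P(Drive chain 2 down) [OR] = 1 − (1−0.15) × (1−0.000907) = 0.150771
P(Elevator stuck between floors) [OR] = 1 − (1−0.717518) × (1−0.150771) × (1−0.07) = 0.776901
Rounded to 4 decimal places: P(Elevator stuck between floors) ≈ 0.7769.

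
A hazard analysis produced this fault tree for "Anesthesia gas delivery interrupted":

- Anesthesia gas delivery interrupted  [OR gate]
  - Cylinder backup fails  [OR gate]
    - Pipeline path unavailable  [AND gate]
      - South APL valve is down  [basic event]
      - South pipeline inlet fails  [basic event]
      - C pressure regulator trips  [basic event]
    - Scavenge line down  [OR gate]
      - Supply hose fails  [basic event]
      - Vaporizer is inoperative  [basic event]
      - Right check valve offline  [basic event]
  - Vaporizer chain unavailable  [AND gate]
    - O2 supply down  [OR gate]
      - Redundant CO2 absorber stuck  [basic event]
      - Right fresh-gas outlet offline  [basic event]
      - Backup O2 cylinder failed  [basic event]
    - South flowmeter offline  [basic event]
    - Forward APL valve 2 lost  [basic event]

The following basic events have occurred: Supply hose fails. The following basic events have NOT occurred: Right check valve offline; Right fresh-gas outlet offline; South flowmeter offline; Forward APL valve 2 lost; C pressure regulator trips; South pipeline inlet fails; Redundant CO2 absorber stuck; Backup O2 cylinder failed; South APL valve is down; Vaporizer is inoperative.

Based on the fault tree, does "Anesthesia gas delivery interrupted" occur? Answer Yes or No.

Pipeline path unavailable [AND]: South APL valve is down=not, South pipeline inlet fails=not, C pressure regulator trips=not → not all inputs occur → does not occur.
Scavenge line down [OR]: Supply hose fails=occurs, Vaporizer is inoperative=not, Right check valve offline=not → at least one input occurs → occurs.
Cylinder backup fails [OR]: Pipeline path unavailable=not, Scavenge line down=occurs → at least one input occurs → occurs.
O2 supply down [OR]: Redundant CO2 absorber stuck=not, Right fresh-gas outlet offline=not, Backup O2 cylinder failed=not → no input occurs → does not occur.
Vaporizer chain unavailable [AND]: O2 supply down=not, South flowmeter offline=not, Forward APL valve 2 lost=not → not all inputs occur → does not occur.
Anesthesia gas delivery interrupted [OR]: Cylinder backup fails=occurs, Vaporizer chain unavailable=not → at least one input occurs → occurs.

Yes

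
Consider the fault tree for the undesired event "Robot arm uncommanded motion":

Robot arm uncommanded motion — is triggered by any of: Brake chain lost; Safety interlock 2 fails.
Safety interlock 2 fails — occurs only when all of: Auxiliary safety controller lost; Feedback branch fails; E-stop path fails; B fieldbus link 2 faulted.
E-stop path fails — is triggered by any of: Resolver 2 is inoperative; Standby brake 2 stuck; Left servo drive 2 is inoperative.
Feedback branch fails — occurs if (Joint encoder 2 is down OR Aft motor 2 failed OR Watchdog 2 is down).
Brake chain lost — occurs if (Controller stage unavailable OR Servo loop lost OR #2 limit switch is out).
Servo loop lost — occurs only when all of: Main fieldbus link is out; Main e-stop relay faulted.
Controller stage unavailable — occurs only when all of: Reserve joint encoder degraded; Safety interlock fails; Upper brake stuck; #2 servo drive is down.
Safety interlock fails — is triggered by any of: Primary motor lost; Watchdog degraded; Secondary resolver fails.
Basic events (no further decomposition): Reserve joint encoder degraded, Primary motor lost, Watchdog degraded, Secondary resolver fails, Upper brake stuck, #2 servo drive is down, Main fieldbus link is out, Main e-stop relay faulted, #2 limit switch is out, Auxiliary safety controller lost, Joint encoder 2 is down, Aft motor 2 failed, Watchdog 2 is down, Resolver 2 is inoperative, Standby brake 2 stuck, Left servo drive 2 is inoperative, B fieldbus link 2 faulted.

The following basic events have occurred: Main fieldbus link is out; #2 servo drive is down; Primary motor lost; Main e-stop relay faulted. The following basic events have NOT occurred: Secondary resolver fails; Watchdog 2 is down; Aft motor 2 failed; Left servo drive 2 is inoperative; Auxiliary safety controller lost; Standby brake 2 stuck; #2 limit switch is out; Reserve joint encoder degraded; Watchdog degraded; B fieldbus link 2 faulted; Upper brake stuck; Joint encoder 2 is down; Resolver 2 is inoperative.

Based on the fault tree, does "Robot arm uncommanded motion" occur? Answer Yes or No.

Yes

Safety interlock fails [OR]: Primary motor lost=occurs, Watchdog degraded=not, Secondary resolver fails=not → at least one input occurs → occurs.
Controller stage unavailable [AND]: Reserve joint encoder degraded=not, Safety interlock fails=occurs, Upper brake stuck=not, #2 servo drive is down=occurs → not all inputs occur → does not occur.
Servo loop lost [AND]: Main fieldbus link is out=occurs, Main e-stop relay faulted=occurs → all inputs occur → occurs.
Brake chain lost [OR]: Controller stage unavailable=not, Servo loop lost=occurs, #2 limit switch is out=not → at least one input occurs → occurs.
Feedback branch fails [OR]: Joint encoder 2 is down=not, Aft motor 2 failed=not, Watchdog 2 is down=not → no input occurs → does not occur.
E-stop path fails [OR]: Resolver 2 is inoperative=not, Standby brake 2 stuck=not, Left servo drive 2 is inoperative=not → no input occurs → does not occur.
Safety interlock 2 fails [AND]: Auxiliary safety controller lost=not, Feedback branch fails=not, E-stop path fails=not, B fieldbus link 2 faulted=not → not all inputs occur → does not occur.
Robot arm uncommanded motion [OR]: Brake chain lost=occurs, Safety interlock 2 fails=not → at least one input occurs → occurs.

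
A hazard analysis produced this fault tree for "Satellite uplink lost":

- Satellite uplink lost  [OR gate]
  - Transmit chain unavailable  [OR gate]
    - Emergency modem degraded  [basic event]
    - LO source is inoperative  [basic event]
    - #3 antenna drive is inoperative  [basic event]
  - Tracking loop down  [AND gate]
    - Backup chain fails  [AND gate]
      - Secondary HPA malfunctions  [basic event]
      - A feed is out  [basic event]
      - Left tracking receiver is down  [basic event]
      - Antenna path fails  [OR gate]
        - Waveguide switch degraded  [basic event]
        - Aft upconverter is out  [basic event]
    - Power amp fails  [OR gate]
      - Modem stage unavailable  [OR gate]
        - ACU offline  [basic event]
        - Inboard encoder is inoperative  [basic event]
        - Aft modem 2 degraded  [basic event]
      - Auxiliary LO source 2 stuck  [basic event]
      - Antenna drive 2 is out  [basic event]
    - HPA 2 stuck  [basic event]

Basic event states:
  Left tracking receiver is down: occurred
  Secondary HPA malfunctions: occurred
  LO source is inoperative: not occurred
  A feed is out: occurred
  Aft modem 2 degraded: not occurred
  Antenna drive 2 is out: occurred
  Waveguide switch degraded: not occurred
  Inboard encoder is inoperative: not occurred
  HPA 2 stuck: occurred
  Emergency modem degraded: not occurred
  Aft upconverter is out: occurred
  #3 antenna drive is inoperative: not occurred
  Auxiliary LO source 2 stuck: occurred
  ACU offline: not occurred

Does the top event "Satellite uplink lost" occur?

Transmit chain unavailable [OR]: Emergency modem degraded=not, LO source is inoperative=not, #3 antenna drive is inoperative=not → no input occurs → does not occur.
Antenna path fails [OR]: Waveguide switch degraded=not, Aft upconverter is out=occurs → at least one input occurs → occurs.
Backup chain fails [AND]: Secondary HPA malfunctions=occurs, A feed is out=occurs, Left tracking receiver is down=occurs, Antenna path fails=occurs → all inputs occur → occurs.
Modem stage unavailable [OR]: ACU offline=not, Inboard encoder is inoperative=not, Aft modem 2 degraded=not → no input occurs → does not occur.
Power amp fails [OR]: Modem stage unavailable=not, Auxiliary LO source 2 stuck=occurs, Antenna drive 2 is out=occurs → at least one input occurs → occurs.
Tracking loop down [AND]: Backup chain fails=occurs, Power amp fails=occurs, HPA 2 stuck=occurs → all inputs occur → occurs.
Satellite uplink lost [OR]: Transmit chain unavailable=not, Tracking loop down=occurs → at least one input occurs → occurs.

Yes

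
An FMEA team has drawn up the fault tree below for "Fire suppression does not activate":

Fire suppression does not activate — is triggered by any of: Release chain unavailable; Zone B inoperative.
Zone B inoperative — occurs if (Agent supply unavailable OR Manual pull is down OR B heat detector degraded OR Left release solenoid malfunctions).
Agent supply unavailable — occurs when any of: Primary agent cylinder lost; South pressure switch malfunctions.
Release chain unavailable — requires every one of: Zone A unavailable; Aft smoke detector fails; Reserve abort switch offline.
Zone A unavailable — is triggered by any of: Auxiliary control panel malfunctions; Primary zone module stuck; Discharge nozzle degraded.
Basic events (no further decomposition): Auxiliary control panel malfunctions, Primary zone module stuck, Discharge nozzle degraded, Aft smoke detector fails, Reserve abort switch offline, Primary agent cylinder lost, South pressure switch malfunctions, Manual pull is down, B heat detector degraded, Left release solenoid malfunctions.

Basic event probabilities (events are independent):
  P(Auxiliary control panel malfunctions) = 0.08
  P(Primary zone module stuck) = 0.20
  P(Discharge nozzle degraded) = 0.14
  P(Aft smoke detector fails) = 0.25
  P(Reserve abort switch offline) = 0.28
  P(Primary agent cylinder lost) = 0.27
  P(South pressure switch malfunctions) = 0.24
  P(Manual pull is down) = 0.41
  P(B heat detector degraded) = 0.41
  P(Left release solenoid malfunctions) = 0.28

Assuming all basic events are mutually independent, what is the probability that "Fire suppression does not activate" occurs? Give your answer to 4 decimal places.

P(Zone A unavailable) [OR] = 1 − (1−0.08) × (1−0.20) × (1−0.14) = 0.367040
P(Release chain unavailable) [AND] = 0.367040 × 0.25 × 0.28 = 0.025693
P(Agent supply unavailable) [OR] = 1 − (1−0.27) × (1−0.24) = 0.445200
P(Zone B inoperative) [OR] = 1 − (1−0.445200) × (1−0.41) × (1−0.41) × (1−0.28) = 0.860949
P(Fire suppression does not activate) [OR] = 1 − (1−0.025693) × (1−0.860949) = 0.864522
Rounded to 4 decimal places: P(Fire suppression does not activate) ≈ 0.8645.

0.8645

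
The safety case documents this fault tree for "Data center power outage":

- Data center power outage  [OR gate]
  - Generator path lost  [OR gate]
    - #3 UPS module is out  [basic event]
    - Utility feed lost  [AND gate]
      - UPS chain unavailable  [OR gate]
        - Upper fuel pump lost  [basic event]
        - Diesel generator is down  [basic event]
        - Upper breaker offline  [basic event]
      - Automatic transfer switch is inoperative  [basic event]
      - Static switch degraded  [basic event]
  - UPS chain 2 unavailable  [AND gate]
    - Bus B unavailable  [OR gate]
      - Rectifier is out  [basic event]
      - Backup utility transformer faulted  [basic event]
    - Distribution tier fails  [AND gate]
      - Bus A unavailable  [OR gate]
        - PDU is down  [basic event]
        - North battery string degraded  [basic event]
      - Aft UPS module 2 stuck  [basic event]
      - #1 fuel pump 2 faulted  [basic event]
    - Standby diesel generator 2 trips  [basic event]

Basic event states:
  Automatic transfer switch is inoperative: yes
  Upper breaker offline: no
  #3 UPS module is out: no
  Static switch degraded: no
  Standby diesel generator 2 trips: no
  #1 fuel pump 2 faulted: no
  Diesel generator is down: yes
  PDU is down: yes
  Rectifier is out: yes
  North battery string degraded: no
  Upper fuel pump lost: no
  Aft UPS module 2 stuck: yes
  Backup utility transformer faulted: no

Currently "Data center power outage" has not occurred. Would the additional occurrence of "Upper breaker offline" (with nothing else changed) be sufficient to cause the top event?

No

Counterfactual: set "Upper breaker offline" to occurred.
UPS chain unavailable [OR]: Upper fuel pump lost=not, Diesel generator is down=occurs, Upper breaker offline=occurs → at least one input occurs → occurs.
Utility feed lost [AND]: UPS chain unavailable=occurs, Automatic transfer switch is inoperative=occurs, Static switch degraded=not → not all inputs occur → does not occur.
Generator path lost [OR]: #3 UPS module is out=not, Utility feed lost=not → no input occurs → does not occur.
Bus B unavailable [OR]: Rectifier is out=occurs, Backup utility transformer faulted=not → at least one input occurs → occurs.
Bus A unavailable [OR]: PDU is down=occurs, North battery string degraded=not → at least one input occurs → occurs.
Distribution tier fails [AND]: Bus A unavailable=occurs, Aft UPS module 2 stuck=occurs, #1 fuel pump 2 faulted=not → not all inputs occur → does not occur.
UPS chain 2 unavailable [AND]: Bus B unavailable=occurs, Distribution tier fails=not, Standby diesel generator 2 trips=not → not all inputs occur → does not occur.
Data center power outage [OR]: Generator path lost=not, UPS chain 2 unavailable=not → no input occurs → does not occur.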